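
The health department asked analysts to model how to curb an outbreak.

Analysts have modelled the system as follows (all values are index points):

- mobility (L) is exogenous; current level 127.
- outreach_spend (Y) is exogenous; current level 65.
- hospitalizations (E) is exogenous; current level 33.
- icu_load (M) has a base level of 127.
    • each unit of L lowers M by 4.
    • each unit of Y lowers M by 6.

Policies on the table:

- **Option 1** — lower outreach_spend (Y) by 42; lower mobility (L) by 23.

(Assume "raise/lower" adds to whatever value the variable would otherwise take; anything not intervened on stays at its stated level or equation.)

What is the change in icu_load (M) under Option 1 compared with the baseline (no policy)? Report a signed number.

Baseline:
  L = 127
  Y = 65
  M = 127 − 4·127 − 6·65 = -771
Option 1 (Y − 42, L − 23):
  L = 127 − 23 = 104
  Y = 65 − 42 = 23
  M = 127 − 4·104 − 6·23 = -427
Change in M: -427 − (-771) = 344

344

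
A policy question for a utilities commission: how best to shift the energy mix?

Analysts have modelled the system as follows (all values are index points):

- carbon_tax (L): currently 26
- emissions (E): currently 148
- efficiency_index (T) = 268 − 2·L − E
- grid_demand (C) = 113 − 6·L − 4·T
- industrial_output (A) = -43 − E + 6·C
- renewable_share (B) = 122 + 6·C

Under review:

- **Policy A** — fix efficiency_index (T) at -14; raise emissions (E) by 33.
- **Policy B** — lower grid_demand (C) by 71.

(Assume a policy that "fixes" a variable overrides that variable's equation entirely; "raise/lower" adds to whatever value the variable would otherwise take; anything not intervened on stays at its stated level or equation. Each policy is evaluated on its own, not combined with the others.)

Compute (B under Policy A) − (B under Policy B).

2394

Policy A (T := -14, E + 33):
  L = 26
  E = 148 + 33 = 181
  T = -14
  C = 113 − 6·26 − 4·(-14) = 13
  B = 122 + 6·13 = 200
Policy B (C − 71):
  L = 26
  E = 148
  T = 268 − 2·26 − 148 = 68
  C = 113 − 6·26 − 4·68 (−71 from intervention) = -386
  B = 122 + 6·(-386) = -2194
B: 200 − (-2194) = 2394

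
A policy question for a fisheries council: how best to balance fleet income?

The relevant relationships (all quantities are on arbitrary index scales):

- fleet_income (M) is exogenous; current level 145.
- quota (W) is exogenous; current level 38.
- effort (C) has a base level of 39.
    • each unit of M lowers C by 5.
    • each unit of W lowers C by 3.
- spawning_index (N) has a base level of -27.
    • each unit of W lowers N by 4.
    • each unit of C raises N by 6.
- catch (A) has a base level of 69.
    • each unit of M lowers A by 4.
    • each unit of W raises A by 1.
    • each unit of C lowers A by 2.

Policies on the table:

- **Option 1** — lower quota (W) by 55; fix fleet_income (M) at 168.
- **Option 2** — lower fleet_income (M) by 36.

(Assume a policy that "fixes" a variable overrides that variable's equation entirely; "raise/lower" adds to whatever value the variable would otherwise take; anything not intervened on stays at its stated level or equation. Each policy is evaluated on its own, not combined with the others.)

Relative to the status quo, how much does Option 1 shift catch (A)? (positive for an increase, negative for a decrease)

Baseline:
  M = 145
  W = 38
  C = 39 − 5·145 − 3·38 = -800
  A = 69 − 4·145 + 38 − 2·(-800) = 1127
Option 1 (W − 55, M := 168):
  M = 168
  W = 38 − 55 = -17
  C = 39 − 5·168 − 3·(-17) = -750
  A = 69 − 4·168 + (-17) − 2·(-750) = 880
Change in A: 880 − 1127 = -247

-247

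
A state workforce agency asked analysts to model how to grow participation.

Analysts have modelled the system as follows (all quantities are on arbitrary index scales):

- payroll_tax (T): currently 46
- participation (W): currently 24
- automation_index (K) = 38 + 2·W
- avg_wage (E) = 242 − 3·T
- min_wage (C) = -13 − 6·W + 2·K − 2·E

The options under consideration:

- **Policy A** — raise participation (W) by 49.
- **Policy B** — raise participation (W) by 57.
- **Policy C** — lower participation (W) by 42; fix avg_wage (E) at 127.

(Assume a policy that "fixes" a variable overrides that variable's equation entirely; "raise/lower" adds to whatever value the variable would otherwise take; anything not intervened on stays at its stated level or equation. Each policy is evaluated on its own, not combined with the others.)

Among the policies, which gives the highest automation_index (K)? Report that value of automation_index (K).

200

Policy A (W + 49):
  W = 24 + 49 = 73
  K = 38 + 2·73 = 184
Policy B (W + 57):
  W = 24 + 57 = 81
  K = 38 + 2·81 = 200
Policy C (W − 42, E := 127):
  W = 24 − 42 = -18
  K = 38 + 2·(-18) = 2
Comparing — Policy A: K=184, Policy B: K=200, Policy C: K=2. Highest is 200 (Policy B).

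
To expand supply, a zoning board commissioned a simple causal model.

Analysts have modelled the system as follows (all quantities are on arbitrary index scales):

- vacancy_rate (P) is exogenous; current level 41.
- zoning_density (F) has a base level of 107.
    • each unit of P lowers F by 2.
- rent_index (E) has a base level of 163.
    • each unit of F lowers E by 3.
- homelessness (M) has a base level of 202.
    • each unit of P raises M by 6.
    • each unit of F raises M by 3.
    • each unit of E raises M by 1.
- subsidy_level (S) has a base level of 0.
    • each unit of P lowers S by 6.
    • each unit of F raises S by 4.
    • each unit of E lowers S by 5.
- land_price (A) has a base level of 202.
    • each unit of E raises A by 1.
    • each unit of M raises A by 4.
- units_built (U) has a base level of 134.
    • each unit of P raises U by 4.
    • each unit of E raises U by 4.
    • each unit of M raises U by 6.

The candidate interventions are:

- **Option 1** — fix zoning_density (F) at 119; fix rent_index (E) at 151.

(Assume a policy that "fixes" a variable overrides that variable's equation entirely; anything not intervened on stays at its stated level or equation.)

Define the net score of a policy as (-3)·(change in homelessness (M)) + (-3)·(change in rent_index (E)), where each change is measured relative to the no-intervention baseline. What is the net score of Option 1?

-1224

Baseline:
  P = 41
  F = 107 − 2·41 = 25
  E = 163 − 3·25 = 88
  M = 202 + 6·41 + 3·25 + 88 = 611
Option 1 (F := 119, E := 151):
  P = 41
  F = 119
  E = 151
  M = 202 + 6·41 + 3·119 + 151 = 956
ΔM = 956 − 611 = 345; ΔE = 151 − 88 = 63
Score = (-3)·345 + (-3)·63 = -1224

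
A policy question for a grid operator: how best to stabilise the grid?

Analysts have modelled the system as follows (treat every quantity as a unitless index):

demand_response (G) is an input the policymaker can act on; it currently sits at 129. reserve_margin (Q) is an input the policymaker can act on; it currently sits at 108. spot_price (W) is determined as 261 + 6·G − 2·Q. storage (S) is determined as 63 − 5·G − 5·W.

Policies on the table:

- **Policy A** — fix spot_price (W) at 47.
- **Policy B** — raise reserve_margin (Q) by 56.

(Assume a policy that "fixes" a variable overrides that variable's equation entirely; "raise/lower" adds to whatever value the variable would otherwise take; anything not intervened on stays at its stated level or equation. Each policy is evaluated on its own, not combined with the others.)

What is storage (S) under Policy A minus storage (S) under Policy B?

Policy A (W := 47):
  G = 129
  Q = 108
  W = 47
  S = 63 − 5·129 − 5·47 = -817
Policy B (Q + 56):
  G = 129
  Q = 108 + 56 = 164
  W = 261 + 6·129 − 2·164 = 707
  S = 63 − 5·129 − 5·707 = -4117
S: -817 − (-4117) = 3300

3300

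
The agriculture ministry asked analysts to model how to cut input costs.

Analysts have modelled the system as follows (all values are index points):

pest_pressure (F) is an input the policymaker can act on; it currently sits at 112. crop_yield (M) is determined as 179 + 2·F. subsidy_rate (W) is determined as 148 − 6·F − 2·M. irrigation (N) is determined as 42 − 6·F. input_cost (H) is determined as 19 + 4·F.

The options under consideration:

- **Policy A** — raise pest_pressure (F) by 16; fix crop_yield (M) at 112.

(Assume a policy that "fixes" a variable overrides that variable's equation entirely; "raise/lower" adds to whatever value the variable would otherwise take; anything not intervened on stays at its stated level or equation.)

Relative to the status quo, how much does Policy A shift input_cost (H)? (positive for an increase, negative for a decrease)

64

Baseline:
  F = 112
  H = 19 + 4·112 = 467
Policy A (F + 16, M := 112):
  F = 112 + 16 = 128
  H = 19 + 4·128 = 531
Change in H: 531 − 467 = 64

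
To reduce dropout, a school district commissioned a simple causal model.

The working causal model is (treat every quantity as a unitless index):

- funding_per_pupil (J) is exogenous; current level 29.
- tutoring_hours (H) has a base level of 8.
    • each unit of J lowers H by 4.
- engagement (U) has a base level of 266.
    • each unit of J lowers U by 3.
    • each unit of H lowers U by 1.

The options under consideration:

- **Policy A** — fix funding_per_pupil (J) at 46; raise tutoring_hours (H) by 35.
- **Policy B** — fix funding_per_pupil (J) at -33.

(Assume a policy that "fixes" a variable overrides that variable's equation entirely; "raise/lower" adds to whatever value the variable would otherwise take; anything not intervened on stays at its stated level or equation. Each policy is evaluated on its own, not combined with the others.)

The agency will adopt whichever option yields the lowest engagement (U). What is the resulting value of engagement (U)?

Policy A (J := 46, H + 35):
  J = 46
  H = 8 − 4·46 (+35 from intervention) = -141
  U = 266 − 3·46 − (-141) = 269
Policy B (J := -33):
  J = -33
  H = 8 − 4·(-33) = 140
  U = 266 − 3·(-33) − 140 = 225
Comparing — Policy A: U=269, Policy B: U=225. Lowest is 225 (Policy B).

225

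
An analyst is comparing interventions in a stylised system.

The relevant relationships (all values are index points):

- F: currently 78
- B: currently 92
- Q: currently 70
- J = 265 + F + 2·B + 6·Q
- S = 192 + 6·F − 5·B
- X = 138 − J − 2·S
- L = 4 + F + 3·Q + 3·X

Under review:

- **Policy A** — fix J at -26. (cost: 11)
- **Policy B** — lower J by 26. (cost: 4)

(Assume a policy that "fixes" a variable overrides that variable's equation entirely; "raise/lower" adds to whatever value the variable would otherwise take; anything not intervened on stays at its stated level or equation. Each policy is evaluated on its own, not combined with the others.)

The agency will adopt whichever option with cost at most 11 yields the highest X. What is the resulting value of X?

-236

Policy A (J := -26):
  F = 78
  B = 92
  Q = 70
  J = -26
  S = 192 + 6·78 − 5·92 = 200
  X = 138 − (-26) − 2·200 = -236
Policy B (J − 26):
  F = 78
  B = 92
  Q = 70
  J = 265 + 78 + 2·92 + 6·70 (−26 from intervention) = 921
  S = 192 + 6·78 − 5·92 = 200
  X = 138 − 921 − 2·200 = -1183
Comparing — Policy A: X=-236, Policy B: X=-1183. Highest is -236 (Policy A).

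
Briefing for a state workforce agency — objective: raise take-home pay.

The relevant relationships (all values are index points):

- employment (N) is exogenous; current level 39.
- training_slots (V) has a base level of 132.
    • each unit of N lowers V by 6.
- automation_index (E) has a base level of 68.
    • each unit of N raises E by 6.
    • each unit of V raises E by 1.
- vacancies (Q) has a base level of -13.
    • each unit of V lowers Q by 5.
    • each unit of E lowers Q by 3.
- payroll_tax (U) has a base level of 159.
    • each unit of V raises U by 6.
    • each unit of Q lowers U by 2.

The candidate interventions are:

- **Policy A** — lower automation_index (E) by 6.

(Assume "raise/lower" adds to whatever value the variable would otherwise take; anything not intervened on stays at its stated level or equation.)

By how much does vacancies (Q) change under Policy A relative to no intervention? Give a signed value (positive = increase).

18

Baseline:
  N = 39
  V = 132 − 6·39 = -102
  E = 68 + 6·39 + (-102) = 200
  Q = -13 − 5·(-102) − 3·200 = -103
Policy A (E − 6):
  N = 39
  V = 132 − 6·39 = -102
  E = 68 + 6·39 + (-102) (−6 from intervention) = 194
  Q = -13 − 5·(-102) − 3·194 = -85
Change in Q: -85 − (-103) = 18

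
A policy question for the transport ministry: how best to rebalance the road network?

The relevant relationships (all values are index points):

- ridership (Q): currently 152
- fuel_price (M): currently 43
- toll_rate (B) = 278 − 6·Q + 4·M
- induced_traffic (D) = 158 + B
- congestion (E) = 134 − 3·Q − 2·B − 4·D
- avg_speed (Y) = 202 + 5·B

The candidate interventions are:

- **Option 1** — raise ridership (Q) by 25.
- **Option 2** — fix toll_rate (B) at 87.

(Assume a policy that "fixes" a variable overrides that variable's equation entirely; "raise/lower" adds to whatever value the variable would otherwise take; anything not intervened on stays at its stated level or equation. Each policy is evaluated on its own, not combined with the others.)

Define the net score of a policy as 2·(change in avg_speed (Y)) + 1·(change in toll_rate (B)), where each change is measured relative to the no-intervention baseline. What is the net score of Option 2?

6039

Baseline:
  Q = 152
  M = 43
  B = 278 − 6·152 + 4·43 = -462
  Y = 202 + 5·(-462) = -2108
Option 2 (B := 87):
  Q = 152
  M = 43
  B = 87
  Y = 202 + 5·87 = 637
ΔY = 637 − (-2108) = 2745; ΔB = 87 − (-462) = 549
Score = 2·2745 + 1·549 = 6039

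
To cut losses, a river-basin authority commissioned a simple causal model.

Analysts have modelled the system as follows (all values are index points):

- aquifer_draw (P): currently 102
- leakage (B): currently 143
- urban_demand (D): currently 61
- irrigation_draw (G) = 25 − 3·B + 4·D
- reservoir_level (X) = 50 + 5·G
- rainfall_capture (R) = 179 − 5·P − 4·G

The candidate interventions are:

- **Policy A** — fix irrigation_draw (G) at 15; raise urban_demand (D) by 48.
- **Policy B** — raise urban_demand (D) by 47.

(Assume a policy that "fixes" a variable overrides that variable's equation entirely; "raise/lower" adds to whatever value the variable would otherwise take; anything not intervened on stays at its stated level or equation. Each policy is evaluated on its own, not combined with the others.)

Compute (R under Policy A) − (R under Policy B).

52

Policy A (G := 15, D + 48):
  P = 102
  B = 143
  D = 61 + 48 = 109
  G = 15
  R = 179 − 5·102 − 4·15 = -391
Policy B (D + 47):
  P = 102
  B = 143
  D = 61 + 47 = 108
  G = 25 − 3·143 + 4·108 = 28
  R = 179 − 5·102 − 4·28 = -443
R: -391 − (-443) = 52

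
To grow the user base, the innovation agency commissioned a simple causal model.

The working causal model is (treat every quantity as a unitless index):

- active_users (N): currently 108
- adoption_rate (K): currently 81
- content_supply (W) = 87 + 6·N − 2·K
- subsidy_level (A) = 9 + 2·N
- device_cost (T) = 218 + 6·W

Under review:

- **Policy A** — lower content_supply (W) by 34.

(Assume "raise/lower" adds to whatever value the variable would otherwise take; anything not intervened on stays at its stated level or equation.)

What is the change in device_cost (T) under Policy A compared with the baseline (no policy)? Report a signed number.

Baseline:
  N = 108
  K = 81
  W = 87 + 6·108 − 2·81 = 573
  T = 218 + 6·573 = 3656
Policy A (W − 34):
  N = 108
  K = 81
  W = 87 + 6·108 − 2·81 (−34 from intervention) = 539
  T = 218 + 6·539 = 3452
Change in T: 3452 − 3656 = -204

-204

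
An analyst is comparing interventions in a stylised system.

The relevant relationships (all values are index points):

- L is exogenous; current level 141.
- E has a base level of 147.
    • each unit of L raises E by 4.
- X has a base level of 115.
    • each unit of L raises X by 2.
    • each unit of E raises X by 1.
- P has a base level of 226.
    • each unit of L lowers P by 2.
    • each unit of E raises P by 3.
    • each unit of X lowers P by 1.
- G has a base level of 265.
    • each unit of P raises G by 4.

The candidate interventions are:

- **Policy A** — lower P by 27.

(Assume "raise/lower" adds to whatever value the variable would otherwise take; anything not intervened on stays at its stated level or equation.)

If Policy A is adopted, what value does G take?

Policy A (P − 27):
  L = 141
  E = 147 + 4·141 = 711
  X = 115 + 2·141 + 711 = 1108
  P = 226 − 2·141 + 3·711 − 1108 (−27 from intervention) = 942
  G = 265 + 4·942 = 4033

4033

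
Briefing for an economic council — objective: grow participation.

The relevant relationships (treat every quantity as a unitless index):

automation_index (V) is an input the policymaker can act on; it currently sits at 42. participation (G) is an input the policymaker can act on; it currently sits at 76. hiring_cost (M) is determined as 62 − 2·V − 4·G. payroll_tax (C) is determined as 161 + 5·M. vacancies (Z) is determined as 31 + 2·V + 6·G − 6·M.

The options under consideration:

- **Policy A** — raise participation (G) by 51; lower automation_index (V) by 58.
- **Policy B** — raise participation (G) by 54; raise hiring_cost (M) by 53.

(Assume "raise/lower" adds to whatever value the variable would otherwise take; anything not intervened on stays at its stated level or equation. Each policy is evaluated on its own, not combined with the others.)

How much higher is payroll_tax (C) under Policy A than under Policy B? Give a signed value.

Policy A (G + 51, V − 58):
  V = 42 − 58 = -16
  G = 76 + 51 = 127
  M = 62 − 2·(-16) − 4·127 = -414
  C = 161 + 5·(-414) = -1909
Policy B (G + 54, M + 53):
  V = 42
  G = 76 + 54 = 130
  M = 62 − 2·42 − 4·130 (+53 from intervention) = -489
  C = 161 + 5·(-489) = -2284
C: -1909 − (-2284) = 375

375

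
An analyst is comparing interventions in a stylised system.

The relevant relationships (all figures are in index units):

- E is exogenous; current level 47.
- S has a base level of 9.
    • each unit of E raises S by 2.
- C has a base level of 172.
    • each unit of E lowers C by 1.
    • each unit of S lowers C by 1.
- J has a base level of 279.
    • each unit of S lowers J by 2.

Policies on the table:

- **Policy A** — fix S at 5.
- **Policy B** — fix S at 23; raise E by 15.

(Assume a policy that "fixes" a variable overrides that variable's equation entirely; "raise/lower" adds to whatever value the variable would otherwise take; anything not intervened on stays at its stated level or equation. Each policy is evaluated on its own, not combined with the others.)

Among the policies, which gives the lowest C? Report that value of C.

87

Policy A (S := 5):
  E = 47
  S = 5
  C = 172 − 47 − 5 = 120
Policy B (S := 23, E + 15):
  E = 47 + 15 = 62
  S = 23
  C = 172 − 62 − 23 = 87
Comparing — Policy A: C=120, Policy B: C=87. Lowest is 87 (Policy B).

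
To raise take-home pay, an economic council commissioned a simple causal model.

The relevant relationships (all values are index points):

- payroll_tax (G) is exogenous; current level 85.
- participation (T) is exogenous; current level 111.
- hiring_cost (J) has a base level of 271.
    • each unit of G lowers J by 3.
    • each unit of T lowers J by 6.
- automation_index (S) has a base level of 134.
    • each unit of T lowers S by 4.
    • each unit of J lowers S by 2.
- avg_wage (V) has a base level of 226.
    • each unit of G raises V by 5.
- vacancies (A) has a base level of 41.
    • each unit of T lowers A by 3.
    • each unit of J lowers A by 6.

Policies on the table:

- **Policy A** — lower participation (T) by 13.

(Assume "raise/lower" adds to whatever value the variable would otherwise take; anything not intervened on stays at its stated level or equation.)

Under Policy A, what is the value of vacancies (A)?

Policy A (T − 13):
  G = 85
  T = 111 − 13 = 98
  J = 271 − 3·85 − 6·98 = -572
  A = 41 − 3·98 − 6·(-572) = 3179

3179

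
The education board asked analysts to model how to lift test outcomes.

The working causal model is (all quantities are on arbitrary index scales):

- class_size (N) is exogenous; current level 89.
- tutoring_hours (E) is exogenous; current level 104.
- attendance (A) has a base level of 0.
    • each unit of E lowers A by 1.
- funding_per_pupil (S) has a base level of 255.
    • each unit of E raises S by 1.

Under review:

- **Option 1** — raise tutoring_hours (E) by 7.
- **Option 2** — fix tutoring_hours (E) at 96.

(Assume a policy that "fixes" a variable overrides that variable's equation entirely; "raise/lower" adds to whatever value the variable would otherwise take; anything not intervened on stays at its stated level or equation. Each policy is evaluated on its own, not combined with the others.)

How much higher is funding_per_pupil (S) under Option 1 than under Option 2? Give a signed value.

Option 1 (E + 7):
  E = 104 + 7 = 111
  S = 255 + 111 = 366
Option 2 (E := 96):
  E = 96
  S = 255 + 96 = 351
S: 366 − 351 = 15

15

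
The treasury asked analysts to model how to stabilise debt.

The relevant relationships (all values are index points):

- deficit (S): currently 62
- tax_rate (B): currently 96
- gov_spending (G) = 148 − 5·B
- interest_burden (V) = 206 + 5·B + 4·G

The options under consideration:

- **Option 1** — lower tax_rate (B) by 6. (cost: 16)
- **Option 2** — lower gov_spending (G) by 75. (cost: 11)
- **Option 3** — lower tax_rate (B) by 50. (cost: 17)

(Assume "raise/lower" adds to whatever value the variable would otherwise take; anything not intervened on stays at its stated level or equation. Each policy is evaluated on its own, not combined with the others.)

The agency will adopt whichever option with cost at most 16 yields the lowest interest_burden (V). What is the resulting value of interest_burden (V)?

-942

Option 1 (B − 6):
  B = 96 − 6 = 90
  G = 148 − 5·90 = -302
  V = 206 + 5·90 + 4·(-302) = -552
Option 2 (G − 75):
  B = 96
  G = 148 − 5·96 (−75 from intervention) = -407
  V = 206 + 5·96 + 4·(-407) = -942
Comparing — Option 1: V=-552, Option 2: V=-942. Lowest is -942 (Option 2).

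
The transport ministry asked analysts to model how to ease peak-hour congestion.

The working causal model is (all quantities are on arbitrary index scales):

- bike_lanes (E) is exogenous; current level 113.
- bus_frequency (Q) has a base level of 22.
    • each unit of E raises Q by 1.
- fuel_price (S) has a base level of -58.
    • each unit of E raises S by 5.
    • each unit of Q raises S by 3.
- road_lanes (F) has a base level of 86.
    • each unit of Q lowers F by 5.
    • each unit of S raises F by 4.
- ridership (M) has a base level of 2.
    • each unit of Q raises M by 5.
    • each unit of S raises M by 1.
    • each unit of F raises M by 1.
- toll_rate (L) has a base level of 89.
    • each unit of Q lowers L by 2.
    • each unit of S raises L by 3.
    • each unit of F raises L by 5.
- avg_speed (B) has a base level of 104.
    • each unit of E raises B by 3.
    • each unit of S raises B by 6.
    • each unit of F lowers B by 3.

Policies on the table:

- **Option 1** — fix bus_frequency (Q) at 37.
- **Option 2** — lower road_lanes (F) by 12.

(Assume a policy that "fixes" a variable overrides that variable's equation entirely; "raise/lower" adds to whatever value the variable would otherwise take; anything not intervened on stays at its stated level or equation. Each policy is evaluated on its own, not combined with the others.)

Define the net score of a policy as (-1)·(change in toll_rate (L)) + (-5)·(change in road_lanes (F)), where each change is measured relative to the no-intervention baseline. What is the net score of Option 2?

Baseline:
  E = 113
  Q = 22 + 113 = 135
  S = -58 + 5·113 + 3·135 = 912
  F = 86 − 5·135 + 4·912 = 3059
  L = 89 − 2·135 + 3·912 + 5·3059 = 17850
Option 2 (F − 12):
  E = 113
  Q = 22 + 113 = 135
  S = -58 + 5·113 + 3·135 = 912
  F = 86 − 5·135 + 4·912 (−12 from intervention) = 3047
  L = 89 − 2·135 + 3·912 + 5·3047 = 17790
ΔL = 17790 − 17850 = -60; ΔF = 3047 − 3059 = -12
Score = (-1)·(-60) + (-5)·(-12) = 120

120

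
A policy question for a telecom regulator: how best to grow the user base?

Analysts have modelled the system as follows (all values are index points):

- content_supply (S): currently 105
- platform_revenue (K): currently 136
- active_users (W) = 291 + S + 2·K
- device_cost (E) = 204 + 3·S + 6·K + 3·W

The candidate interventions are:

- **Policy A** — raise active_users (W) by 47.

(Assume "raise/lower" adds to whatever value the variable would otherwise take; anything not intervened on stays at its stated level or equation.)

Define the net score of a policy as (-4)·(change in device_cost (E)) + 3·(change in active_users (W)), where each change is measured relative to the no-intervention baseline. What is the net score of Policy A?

Baseline:
  S = 105
  K = 136
  W = 291 + 105 + 2·136 = 668
  E = 204 + 3·105 + 6·136 + 3·668 = 3339
Policy A (W + 47):
  S = 105
  K = 136
  W = 291 + 105 + 2·136 (+47 from intervention) = 715
  E = 204 + 3·105 + 6·136 + 3·715 = 3480
ΔE = 3480 − 3339 = 141; ΔW = 715 − 668 = 47
Score = (-4)·141 + 3·47 = -423

-423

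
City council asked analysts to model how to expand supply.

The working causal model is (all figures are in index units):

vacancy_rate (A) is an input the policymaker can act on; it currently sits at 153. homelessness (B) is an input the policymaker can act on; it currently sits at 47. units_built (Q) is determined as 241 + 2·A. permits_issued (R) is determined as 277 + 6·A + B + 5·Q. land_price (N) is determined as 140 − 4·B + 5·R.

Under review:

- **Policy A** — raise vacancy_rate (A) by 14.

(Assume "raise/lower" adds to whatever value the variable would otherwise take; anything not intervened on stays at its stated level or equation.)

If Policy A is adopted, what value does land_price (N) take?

Policy A (A + 14):
  A = 153 + 14 = 167
  B = 47
  Q = 241 + 2·167 = 575
  R = 277 + 6·167 + 47 + 5·575 = 4201
  N = 140 − 4·47 + 5·4201 = 20957

20957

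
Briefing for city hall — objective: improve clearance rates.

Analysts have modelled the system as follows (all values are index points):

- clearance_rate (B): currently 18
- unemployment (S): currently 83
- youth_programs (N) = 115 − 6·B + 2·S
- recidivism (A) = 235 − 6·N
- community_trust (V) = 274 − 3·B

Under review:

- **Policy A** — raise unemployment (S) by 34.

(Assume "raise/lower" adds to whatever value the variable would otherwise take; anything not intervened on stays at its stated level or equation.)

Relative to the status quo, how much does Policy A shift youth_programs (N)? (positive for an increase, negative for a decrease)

68

Baseline:
  B = 18
  S = 83
  N = 115 − 6·18 + 2·83 = 173
Policy A (S + 34):
  B = 18
  S = 83 + 34 = 117
  N = 115 − 6·18 + 2·117 = 241
Change in N: 241 − 173 = 68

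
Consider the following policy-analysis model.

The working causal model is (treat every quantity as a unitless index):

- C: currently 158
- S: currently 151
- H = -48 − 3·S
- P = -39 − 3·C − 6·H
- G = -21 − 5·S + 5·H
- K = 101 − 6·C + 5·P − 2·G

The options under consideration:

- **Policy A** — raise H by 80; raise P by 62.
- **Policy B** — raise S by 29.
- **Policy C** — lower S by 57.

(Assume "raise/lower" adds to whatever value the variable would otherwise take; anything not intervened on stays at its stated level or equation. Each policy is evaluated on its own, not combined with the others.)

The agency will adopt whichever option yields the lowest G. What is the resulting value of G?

Policy A (H + 80, P + 62):
  S = 151
  H = -48 − 3·151 (+80 from intervention) = -421
  G = -21 − 5·151 + 5·(-421) = -2881
Policy B (S + 29):
  S = 151 + 29 = 180
  H = -48 − 3·180 = -588
  G = -21 − 5·180 + 5·(-588) = -3861
Policy C (S − 57):
  S = 151 − 57 = 94
  H = -48 − 3·94 = -330
  G = -21 − 5·94 + 5·(-330) = -2141
Comparing — Policy A: G=-2881, Policy B: G=-3861, Policy C: G=-2141. Lowest is -3861 (Policy B).

-3861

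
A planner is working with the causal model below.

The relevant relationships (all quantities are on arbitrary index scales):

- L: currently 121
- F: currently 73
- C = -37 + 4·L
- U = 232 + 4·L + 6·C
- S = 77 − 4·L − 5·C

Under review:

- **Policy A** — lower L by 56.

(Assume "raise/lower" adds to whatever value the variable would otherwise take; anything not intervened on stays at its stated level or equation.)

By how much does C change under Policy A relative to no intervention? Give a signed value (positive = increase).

Baseline:
  L = 121
  C = -37 + 4·121 = 447
Policy A (L − 56):
  L = 121 − 56 = 65
  C = -37 + 4·65 = 223
Change in C: 223 − 447 = -224

-224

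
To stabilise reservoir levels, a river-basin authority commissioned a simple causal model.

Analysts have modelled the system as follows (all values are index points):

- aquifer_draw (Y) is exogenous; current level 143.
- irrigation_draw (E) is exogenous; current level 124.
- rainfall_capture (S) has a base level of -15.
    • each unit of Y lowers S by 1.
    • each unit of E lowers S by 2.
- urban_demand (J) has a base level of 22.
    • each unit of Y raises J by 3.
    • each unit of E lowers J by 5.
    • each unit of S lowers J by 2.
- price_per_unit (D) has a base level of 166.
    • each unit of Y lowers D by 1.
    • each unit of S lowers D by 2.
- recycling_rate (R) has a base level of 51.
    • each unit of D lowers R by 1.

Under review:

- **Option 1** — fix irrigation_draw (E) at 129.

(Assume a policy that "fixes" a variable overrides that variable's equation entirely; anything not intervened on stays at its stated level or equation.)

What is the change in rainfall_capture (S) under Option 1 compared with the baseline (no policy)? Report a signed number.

-10

Baseline:
  Y = 143
  E = 124
  S = -15 − 143 − 2·124 = -406
Option 1 (E := 129):
  Y = 143
  E = 129
  S = -15 − 143 − 2·129 = -416
Change in S: -416 − (-406) = -10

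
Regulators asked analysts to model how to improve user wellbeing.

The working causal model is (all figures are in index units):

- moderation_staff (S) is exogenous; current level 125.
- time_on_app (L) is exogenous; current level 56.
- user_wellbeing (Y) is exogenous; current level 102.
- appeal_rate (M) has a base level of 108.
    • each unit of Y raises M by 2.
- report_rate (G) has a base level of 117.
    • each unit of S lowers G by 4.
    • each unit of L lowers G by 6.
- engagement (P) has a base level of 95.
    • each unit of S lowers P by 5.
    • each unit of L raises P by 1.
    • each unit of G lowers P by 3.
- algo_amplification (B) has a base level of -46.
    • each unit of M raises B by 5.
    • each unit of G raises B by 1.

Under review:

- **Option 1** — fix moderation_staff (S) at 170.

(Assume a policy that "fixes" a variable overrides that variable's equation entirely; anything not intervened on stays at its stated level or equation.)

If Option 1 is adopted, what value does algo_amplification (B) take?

Option 1 (S := 170):
  S = 170
  L = 56
  Y = 102
  M = 108 + 2·102 = 312
  G = 117 − 4·170 − 6·56 = -899
  B = -46 + 5·312 + (-899) = 615

615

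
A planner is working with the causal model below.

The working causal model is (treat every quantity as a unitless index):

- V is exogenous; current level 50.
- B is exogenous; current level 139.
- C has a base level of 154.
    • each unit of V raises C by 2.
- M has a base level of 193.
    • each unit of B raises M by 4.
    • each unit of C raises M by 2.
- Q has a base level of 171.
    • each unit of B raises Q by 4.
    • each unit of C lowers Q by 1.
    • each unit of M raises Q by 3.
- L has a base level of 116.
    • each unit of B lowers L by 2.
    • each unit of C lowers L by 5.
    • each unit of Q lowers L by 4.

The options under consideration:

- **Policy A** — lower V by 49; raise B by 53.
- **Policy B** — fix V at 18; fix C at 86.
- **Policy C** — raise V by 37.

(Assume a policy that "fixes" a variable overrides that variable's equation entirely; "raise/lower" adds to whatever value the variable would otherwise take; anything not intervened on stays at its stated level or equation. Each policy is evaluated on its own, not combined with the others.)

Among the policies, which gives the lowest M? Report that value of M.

Policy A (V − 49, B + 53):
  V = 50 − 49 = 1
  B = 139 + 53 = 192
  C = 154 + 2·1 = 156
  M = 193 + 4·192 + 2·156 = 1273
Policy B (V := 18, C := 86):
  V = 18
  B = 139
  C = 86
  M = 193 + 4·139 + 2·86 = 921
Policy C (V + 37):
  V = 50 + 37 = 87
  B = 139
  C = 154 + 2·87 = 328
  M = 193 + 4·139 + 2·328 = 1405
Comparing — Policy A: M=1273, Policy B: M=921, Policy C: M=1405. Lowest is 921 (Policy B).

921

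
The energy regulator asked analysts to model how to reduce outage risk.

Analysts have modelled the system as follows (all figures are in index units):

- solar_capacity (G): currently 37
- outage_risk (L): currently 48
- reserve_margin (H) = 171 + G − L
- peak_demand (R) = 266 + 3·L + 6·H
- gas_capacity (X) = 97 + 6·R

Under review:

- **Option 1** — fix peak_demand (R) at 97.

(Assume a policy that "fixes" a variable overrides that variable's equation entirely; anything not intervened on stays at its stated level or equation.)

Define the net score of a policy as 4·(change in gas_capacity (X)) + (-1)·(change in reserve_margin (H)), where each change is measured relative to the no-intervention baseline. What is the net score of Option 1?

Baseline:
  G = 37
  L = 48
  H = 171 + 37 − 48 = 160
  R = 266 + 3·48 + 6·160 = 1370
  X = 97 + 6·1370 = 8317
Option 1 (R := 97):
  G = 37
  L = 48
  H = 171 + 37 − 48 = 160
  R = 97
  X = 97 + 6·97 = 679
ΔX = 679 − 8317 = -7638; ΔH = 160 − 160 = 0
Score = 4·(-7638) + (-1)·0 = -30552

-30552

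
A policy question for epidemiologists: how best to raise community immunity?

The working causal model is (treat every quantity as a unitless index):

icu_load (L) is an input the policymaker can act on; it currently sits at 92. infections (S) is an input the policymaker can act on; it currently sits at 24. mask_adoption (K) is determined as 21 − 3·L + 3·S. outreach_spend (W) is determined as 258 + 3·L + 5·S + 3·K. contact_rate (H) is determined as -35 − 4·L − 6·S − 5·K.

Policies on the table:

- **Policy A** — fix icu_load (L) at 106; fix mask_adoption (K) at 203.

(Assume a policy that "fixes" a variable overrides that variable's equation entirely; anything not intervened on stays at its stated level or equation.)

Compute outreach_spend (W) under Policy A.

Policy A (L := 106, K := 203):
  L = 106
  S = 24
  K = 203
  W = 258 + 3·106 + 5·24 + 3·203 = 1305

1305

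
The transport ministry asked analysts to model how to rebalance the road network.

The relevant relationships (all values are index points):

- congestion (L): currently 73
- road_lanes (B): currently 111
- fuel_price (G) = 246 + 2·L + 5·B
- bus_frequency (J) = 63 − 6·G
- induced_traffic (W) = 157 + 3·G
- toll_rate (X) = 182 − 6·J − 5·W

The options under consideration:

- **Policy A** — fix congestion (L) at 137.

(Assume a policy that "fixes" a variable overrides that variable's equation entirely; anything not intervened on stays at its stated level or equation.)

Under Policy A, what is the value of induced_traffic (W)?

3382

Policy A (L := 137):
  L = 137
  B = 111
  G = 246 + 2·137 + 5·111 = 1075
  W = 157 + 3·1075 = 3382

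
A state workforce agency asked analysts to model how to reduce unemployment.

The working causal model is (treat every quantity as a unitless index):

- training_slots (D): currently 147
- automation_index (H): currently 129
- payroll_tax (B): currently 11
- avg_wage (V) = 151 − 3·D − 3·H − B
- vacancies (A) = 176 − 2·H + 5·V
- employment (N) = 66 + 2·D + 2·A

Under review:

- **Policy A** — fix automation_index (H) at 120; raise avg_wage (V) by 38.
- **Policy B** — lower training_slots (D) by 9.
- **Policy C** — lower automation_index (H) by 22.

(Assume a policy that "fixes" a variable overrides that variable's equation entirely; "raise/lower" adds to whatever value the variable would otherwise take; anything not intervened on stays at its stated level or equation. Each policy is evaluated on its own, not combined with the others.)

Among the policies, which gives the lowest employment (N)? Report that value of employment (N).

-6432

Policy A (H := 120, V + 38):
  D = 147
  H = 120
  B = 11
  V = 151 − 3·147 − 3·120 − 11 (+38 from intervention) = -623
  A = 176 − 2·120 + 5·(-623) = -3179
  N = 66 + 2·147 + 2·(-3179) = -5998
Policy B (D − 9):
  D = 147 − 9 = 138
  H = 129
  B = 11
  V = 151 − 3·138 − 3·129 − 11 = -661
  A = 176 − 2·129 + 5·(-661) = -3387
  N = 66 + 2·138 + 2·(-3387) = -6432
Policy C (H − 22):
  D = 147
  H = 129 − 22 = 107
  B = 11
  V = 151 − 3·147 − 3·107 − 11 = -622
  A = 176 − 2·107 + 5·(-622) = -3148
  N = 66 + 2·147 + 2·(-3148) = -5936
Comparing — Policy A: N=-5998, Policy B: N=-6432, Policy C: N=-5936. Lowest is -6432 (Policy B).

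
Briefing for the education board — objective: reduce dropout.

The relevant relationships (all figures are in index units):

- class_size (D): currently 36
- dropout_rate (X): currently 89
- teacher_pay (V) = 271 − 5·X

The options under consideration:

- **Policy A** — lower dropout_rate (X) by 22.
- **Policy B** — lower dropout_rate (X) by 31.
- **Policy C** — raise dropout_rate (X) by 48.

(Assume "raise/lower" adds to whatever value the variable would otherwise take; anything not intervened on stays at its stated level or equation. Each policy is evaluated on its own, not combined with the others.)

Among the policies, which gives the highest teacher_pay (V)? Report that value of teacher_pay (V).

Policy A (X − 22):
  X = 89 − 22 = 67
  V = 271 − 5·67 = -64
Policy B (X − 31):
  X = 89 − 31 = 58
  V = 271 − 5·58 = -19
Policy C (X + 48):
  X = 89 + 48 = 137
  V = 271 − 5·137 = -414
Comparing — Policy A: V=-64, Policy B: V=-19, Policy C: V=-414. Highest is -19 (Policy B).

-19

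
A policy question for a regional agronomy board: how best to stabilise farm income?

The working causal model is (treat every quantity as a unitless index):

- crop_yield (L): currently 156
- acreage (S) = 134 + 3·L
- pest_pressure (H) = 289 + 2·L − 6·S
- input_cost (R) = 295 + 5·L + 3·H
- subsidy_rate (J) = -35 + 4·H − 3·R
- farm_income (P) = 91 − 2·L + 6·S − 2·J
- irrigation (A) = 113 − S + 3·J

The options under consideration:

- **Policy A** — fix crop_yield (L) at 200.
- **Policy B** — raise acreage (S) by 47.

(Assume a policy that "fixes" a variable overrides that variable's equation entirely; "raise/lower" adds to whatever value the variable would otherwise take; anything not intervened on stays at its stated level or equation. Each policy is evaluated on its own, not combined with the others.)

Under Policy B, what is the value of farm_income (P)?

-22737

Policy B (S + 47):
  L = 156
  S = 134 + 3·156 (+47 from intervention) = 649
  H = 289 + 2·156 − 6·649 = -3293
  R = 295 + 5·156 + 3·(-3293) = -8804
  J = -35 + 4·(-3293) − 3·(-8804) = 13205
  P = 91 − 2·156 + 6·649 − 2·13205 = -22737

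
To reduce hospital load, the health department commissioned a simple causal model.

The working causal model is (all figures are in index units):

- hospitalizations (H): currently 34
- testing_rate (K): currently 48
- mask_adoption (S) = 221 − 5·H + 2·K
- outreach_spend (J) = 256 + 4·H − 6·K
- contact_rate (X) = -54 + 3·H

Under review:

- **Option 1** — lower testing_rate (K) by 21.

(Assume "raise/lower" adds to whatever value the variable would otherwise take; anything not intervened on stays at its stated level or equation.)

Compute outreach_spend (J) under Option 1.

230

Option 1 (K − 21):
  H = 34
  K = 48 − 21 = 27
  J = 256 + 4·34 − 6·27 = 230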